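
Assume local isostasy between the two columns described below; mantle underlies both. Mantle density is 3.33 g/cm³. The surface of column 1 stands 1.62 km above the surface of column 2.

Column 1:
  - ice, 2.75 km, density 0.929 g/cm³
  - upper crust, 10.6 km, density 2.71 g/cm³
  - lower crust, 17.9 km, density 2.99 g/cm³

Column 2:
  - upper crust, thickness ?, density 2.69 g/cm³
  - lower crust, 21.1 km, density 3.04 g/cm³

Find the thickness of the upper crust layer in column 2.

Take the compensation level at the base of the deeper column (depth z_c below the surface of column 1) and equate Σ ρ_i t_i down to z_c; mantle fills any gap and the z_c terms cancel.
Column 1: 2.75×0.929 + 10.6×2.71 + 17.9×2.99 + (z_c − 31.25)×3.33
Column 2: 1.62×0 + x×2.69 + 21.1×3.04 + (z_c − 1.62 − 21.1 − x)×3.33
The z_c×3.33 term appears on both sides and cancels. Collect the known terms of each column as K = Σ(ρt)_known − 3.33 × (depth of known layers): K_1 = 84.80175 − 3.33×31.25 = −19.26075; K_2 = 64.144 − 3.33×(1.62 + 21.1) = −11.5136.
Balance: K_1 = K_2 − x×(3.33 − 2.69), so x = (K_2 − K_1)/(3.33 − 2.69) = 7.74715/0.64 = 12.1 km.

12.1 km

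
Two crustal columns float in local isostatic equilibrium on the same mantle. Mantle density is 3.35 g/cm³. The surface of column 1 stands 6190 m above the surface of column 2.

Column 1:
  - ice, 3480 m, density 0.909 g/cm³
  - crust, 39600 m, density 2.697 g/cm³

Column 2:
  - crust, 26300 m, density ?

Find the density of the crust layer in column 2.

Take the compensation level at the base of the deeper column (depth z_c below the surface of column 1) and equate Σ ρ_i t_i down to z_c; mantle fills any gap and the z_c terms cancel.
Column 1: 3480×0.909 + 39600×2.697 + (z_c − 43080)×3.35
Column 2: 6190×0 + 26300×ρ + (z_c − 6190 − 26300)×3.35
The z_c×3.35 term appears on both sides and cancels. Collect the known terms of each column as K = Σ(ρt)_known − 3.35 × (depth of known layers): K_1 = 109964.52 − 3.35×43080 = −34353.48; K_2 = 0 − 3.35×(6190 + 26300) = −108841.5.
Balance: K_1 = K_2 + 26300×ρ, so ρ = (K_1 − K_2)/26300 = 74488/26300 = 2.83 g/cm³.

2.83 g/cm³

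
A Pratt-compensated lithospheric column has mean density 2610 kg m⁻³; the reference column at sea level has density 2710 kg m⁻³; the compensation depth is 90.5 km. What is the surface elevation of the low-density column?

3.47 km

ρ_ref D = ρ (D + h) → h = D (ρ_ref − ρ)/ρ.
h = 90.5 km × (2710 − 2610)/2610 = 3.47 km.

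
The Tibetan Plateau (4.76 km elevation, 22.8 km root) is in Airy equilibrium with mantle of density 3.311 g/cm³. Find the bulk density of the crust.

2.74 g/cm³

ρ_c h = (ρ_m − ρ_c) r → ρ_c (h + r) = ρ_m r → ρ_c = ρ_m r / (h + r).
ρ_c = 3.311 × 22.8 km / (4.76 km + 22.8 km) = 2.74 g/cm³.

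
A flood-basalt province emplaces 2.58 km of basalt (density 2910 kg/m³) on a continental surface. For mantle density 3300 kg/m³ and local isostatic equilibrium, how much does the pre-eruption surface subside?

Subaerial loading: s = t ρ_load / ρ_m.
s = 2.58 km × 2910/3300 = 2.28 km.

2.28 km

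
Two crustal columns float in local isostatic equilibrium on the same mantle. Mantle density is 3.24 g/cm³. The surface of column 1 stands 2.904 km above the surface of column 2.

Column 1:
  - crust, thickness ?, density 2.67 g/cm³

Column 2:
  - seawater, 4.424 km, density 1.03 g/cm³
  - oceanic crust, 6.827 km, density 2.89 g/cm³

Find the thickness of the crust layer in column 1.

Take the compensation level at the base of the deeper column (depth z_c below the surface of column 1) and equate Σ ρ_i t_i down to z_c; mantle fills any gap and the z_c terms cancel.
Column 1: x×2.67 + (z_c − 0 − x)×3.24
Column 2: 2.904×0 + 4.424×1.03 + 6.827×2.89 + (z_c − 2.904 − 11.251)×3.24
The z_c×3.24 term appears on both sides and cancels. Collect the known terms of each column as K = Σ(ρt)_known − 3.24 × (depth of known layers): K_1 = 0 − 3.24×0 = 0; K_2 = 24.28675 − 3.24×(2.904 + 11.251) = −21.57545.
Balance: K_1 − x×(3.24 − 2.67) = K_2, so x = (K_1 − K_2)/(3.24 − 2.67) = 21.5755/0.57 = 37.9 km.

37.9 km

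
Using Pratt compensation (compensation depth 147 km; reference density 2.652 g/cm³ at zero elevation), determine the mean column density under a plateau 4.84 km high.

2.57 g/cm³

Pratt balance: ρ_ref D = ρ (D + h).
ρ = ρ_ref D/(D + h) = 2.652 × 147 km/(147 km + 4.84 km) = 2.57 g/cm³.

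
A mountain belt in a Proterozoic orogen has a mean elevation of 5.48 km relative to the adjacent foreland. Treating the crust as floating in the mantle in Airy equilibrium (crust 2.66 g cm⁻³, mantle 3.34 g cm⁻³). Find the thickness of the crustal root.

Equating mass per unit area of the two columns: the weight of the topography is balanced by the buoyancy of the root, ρ_c h = (ρ_m − ρ_c) r.
r = h · ρ_c / (ρ_m − ρ_c) = 5.48 km × 2.66 / (3.34 − 2.66) = 21.4 km.

21.4 km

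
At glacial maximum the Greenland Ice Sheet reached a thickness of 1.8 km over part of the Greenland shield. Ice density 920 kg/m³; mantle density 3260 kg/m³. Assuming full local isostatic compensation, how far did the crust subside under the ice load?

0.508 km

For local isostatic compensation: the ice load ρ_ice t is balanced by mantle displaced below, ρ_m s.
s = t ρ_ice / ρ_m = 1.8 km × 920/3260 = 0.508 km.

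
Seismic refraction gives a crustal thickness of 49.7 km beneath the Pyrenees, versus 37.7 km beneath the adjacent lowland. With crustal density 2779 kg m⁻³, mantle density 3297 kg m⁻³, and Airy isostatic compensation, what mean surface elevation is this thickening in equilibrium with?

1.89 km

Excess crust Δ = 49.7 km − 37.7 km = 12 km, split between elevation h and root r with h + r = Δ.
Airy balance ρ_c h = (ρ_m − ρ_c) r gives r = h ρ_c/(ρ_m − ρ_c), so h (1 + ρ_c/(ρ_m − ρ_c)) = Δ, i.e. h = Δ (ρ_m − ρ_c)/ρ_m.
h = 12 km × 518/3297 = 1.89 km.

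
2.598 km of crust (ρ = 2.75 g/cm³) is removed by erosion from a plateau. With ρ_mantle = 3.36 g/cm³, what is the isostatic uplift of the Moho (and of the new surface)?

2.13 km

Unloading: uplift u = e ρ_c/ρ_m = 2.598 km × 2.75/3.36 = 2.13 km.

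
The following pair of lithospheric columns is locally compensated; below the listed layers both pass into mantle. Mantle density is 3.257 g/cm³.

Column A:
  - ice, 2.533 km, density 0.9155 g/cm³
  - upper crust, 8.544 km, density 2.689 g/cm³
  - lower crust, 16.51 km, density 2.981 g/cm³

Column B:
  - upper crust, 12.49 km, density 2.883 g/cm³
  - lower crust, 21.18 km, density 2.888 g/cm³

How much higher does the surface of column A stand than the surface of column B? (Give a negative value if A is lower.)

For any compensation level in the mantle, the mantle terms cancel and isostasy reduces to e = (Σt_A − Σt_B) − (Σ(ρt)_A − Σ(ρt)_B) / ρ_m.
Σt_A = 27.587 km; Σt_B = 33.67 km; Σ(ρt)_A = 74.5100875; Σ(ρt)_B = 97.17651 (in km·g/cm³).
e = (27.587 − 33.67) − (74.5100875 − 97.17651) / 3.257 = 0.876 km.

0.876 km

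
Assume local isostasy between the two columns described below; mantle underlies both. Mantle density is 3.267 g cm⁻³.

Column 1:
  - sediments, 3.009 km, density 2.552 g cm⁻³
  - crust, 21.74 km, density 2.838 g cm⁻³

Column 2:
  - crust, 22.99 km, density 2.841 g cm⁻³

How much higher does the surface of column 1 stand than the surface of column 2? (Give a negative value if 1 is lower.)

For any compensation level in the mantle, the mantle terms cancel and isostasy reduces to e = (Σt_1 − Σt_2) − (Σ(ρt)_1 − Σ(ρt)_2) / ρ_m.
Σt_1 = 24.749 km; Σt_2 = 22.99 km; Σ(ρt)_1 = 69.377088; Σ(ρt)_2 = 65.31459 (in km·g cm⁻³).
e = (24.749 − 22.99) − (69.377088 − 65.31459) / 3.267 = 0.516 km.

0.516 km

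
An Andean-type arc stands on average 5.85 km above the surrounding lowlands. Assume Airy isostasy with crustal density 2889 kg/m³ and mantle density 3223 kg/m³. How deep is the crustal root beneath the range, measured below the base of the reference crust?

50.6 km

By Archimedes' principle applied to the lithosphere: the weight of the topography is balanced by the buoyancy of the root, ρ_c h = (ρ_m − ρ_c) r.
r = h · ρ_c / (ρ_m − ρ_c) = 5.85 km × 2889 / (3223 − 2889) = 50.6 km.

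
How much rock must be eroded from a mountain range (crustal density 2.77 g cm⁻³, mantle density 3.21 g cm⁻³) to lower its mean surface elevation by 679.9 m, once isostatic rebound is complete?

4960 m

Net drop Δ = e − u = e − e ρ_c/ρ_m = e (ρ_m − ρ_c)/ρ_m.
e = Δ ρ_m/(ρ_m − ρ_c) = 679.9 m × 3.21/0.44 = 4960 m.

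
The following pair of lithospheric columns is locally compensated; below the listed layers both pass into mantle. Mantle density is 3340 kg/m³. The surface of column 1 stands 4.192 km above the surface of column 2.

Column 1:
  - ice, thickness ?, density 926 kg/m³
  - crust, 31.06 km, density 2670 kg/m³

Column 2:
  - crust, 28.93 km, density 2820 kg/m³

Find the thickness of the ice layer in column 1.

3.41 km

Take the compensation level at the base of the deeper column (depth z_c below the surface of column 1) and equate Σ ρ_i t_i down to z_c; mantle fills any gap and the z_c terms cancel.
Column 1: x×926 + 31.06×2670 + (z_c − 31.06 − x)×3340
Column 2: 4.192×0 + 28.93×2820 + (z_c − 4.192 − 28.93)×3340
The z_c×3340 term appears on both sides and cancels. Collect the known terms of each column as K = Σ(ρt)_known − 3340 × (depth of known layers): K_1 = 82930.2 − 3340×31.06 = −20810.2; K_2 = 81582.6 − 3340×(4.192 + 28.93) = −29044.88.
Balance: K_1 − x×(3340 − 926) = K_2, so x = (K_1 − K_2)/(3340 − 926) = 8234.68/2414 = 3.41 km.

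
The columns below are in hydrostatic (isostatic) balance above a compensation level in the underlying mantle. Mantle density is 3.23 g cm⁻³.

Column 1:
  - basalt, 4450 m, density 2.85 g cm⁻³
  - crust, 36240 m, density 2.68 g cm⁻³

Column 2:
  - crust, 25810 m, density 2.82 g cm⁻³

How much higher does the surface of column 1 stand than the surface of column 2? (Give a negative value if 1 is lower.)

3420 m

For any compensation level in the mantle, the mantle terms cancel and isostasy reduces to e = (Σt_1 − Σt_2) − (Σ(ρt)_1 − Σ(ρt)_2) / ρ_m.
Σt_1 = 40690 m; Σt_2 = 25810 m; Σ(ρt)_1 = 109805.7; Σ(ρt)_2 = 72784.2 (in m·g cm⁻³).
e = (40690 − 25810) − (109805.7 − 72784.2) / 3.23 = 3420 m.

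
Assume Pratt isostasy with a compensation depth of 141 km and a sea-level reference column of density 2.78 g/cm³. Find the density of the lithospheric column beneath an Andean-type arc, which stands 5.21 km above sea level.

Pratt balance: ρ_ref D = ρ (D + h).
ρ = ρ_ref D/(D + h) = 2.78 × 141 km/(141 km + 5.21 km) = 2.68 g/cm³.

2.68 g/cm³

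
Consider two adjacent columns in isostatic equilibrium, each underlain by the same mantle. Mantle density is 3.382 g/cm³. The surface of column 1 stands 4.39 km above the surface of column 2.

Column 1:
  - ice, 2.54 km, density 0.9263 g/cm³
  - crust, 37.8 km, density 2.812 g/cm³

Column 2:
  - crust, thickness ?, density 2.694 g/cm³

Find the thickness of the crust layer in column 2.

18.8 km

Take the compensation level at the base of the deeper column (depth z_c below the surface of column 1) and equate Σ ρ_i t_i down to z_c; mantle fills any gap and the z_c terms cancel.
Column 1: 2.54×0.9263 + 37.8×2.812 + (z_c − 40.34)×3.382
Column 2: 4.39×0 + x×2.694 + (z_c − 4.39 − 0 − x)×3.382
The z_c×3.382 term appears on both sides and cancels. Collect the known terms of each column as K = Σ(ρt)_known − 3.382 × (depth of known layers): K_1 = 108.646402 − 3.382×40.34 = −27.783478; K_2 = 0 − 3.382×(4.39 + 0) = −14.84698.
Balance: K_1 = K_2 − x×(3.382 − 2.694), so x = (K_2 − K_1)/(3.382 − 2.694) = 12.9365/0.688 = 18.8 km.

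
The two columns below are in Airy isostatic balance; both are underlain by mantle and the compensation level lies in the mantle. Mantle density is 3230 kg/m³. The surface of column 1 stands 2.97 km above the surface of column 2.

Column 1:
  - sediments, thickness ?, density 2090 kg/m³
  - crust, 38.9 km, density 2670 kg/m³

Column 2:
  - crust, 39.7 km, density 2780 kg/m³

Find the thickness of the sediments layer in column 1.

4.98 km

Take the compensation level at the base of the deeper column (depth z_c below the surface of column 1) and equate Σ ρ_i t_i down to z_c; mantle fills any gap and the z_c terms cancel.
Column 1: x×2090 + 38.9×2670 + (z_c − 38.9 − x)×3230
Column 2: 2.97×0 + 39.7×2780 + (z_c − 2.97 − 39.7)×3230
The z_c×3230 term appears on both sides and cancels. Collect the known terms of each column as K = Σ(ρt)_known − 3230 × (depth of known layers): K_1 = 103863 − 3230×38.9 = −21784; K_2 = 110366 − 3230×(2.97 + 39.7) = −27458.1.
Balance: K_1 − x×(3230 − 2090) = K_2, so x = (K_1 − K_2)/(3230 − 2090) = 5674.1/1140 = 4.98 km.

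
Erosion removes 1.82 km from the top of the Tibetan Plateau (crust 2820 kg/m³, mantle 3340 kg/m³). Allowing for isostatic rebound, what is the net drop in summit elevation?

Rebound u = e ρ_c/ρ_m = 1.82 km × 2820/3340 = 1.537 km.
Net surface drop = e − u = 1.82 km − 1.537 km = e (ρ_m − ρ_c)/ρ_m = 0.283 km.

0.283 km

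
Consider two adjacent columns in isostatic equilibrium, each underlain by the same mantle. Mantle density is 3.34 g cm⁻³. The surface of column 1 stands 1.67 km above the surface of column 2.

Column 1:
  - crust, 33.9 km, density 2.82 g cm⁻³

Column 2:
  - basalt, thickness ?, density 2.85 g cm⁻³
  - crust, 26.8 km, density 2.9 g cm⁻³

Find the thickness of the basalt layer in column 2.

0.527 km

Take the compensation level at the base of the deeper column (depth z_c below the surface of column 1) and equate Σ ρ_i t_i down to z_c; mantle fills any gap and the z_c terms cancel.
Column 1: 33.9×2.82 + (z_c − 33.9)×3.34
Column 2: 1.67×0 + x×2.85 + 26.8×2.9 + (z_c − 1.67 − 26.8 − x)×3.34
The z_c×3.34 term appears on both sides and cancels. Collect the known terms of each column as K = Σ(ρt)_known − 3.34 × (depth of known layers): K_1 = 95.598 − 3.34×33.9 = −17.628; K_2 = 77.72 − 3.34×(1.67 + 26.8) = −17.3698.
Balance: K_1 = K_2 − x×(3.34 − 2.85), so x = (K_2 − K_1)/(3.34 − 2.85) = 0.2582/0.49 = 0.527 km.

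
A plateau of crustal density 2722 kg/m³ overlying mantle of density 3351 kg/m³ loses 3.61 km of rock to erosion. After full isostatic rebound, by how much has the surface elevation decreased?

Rebound u = e ρ_c/ρ_m = 3.61 km × 2722/3351 = 2.932 km.
Net surface drop = e − u = 3.61 km − 2.932 km = e (ρ_m − ρ_c)/ρ_m = 0.678 km.

0.678 km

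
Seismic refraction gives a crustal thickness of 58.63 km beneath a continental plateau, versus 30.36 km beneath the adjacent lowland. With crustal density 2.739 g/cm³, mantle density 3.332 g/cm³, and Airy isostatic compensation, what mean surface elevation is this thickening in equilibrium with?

Excess crust Δ = 58.63 km − 30.36 km = 28.27 km, split between elevation h and root r with h + r = Δ.
Airy balance ρ_c h = (ρ_m − ρ_c) r gives r = h ρ_c/(ρ_m − ρ_c), so h (1 + ρ_c/(ρ_m − ρ_c)) = Δ, i.e. h = Δ (ρ_m − ρ_c)/ρ_m.
h = 28.27 km × 0.593/3.332 = 5.03 km.

5.03 km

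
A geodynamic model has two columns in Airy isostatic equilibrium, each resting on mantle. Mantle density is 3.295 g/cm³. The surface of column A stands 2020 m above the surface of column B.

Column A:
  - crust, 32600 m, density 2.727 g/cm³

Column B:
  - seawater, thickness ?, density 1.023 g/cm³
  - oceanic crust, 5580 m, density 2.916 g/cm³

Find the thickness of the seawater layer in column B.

4290 m

Take the compensation level at the base of the deeper column (depth z_c below the surface of column A) and equate Σ ρ_i t_i down to z_c; mantle fills any gap and the z_c terms cancel.
Column A: 32600×2.727 + (z_c − 32600)×3.295
Column B: 2020×0 + x×1.023 + 5580×2.916 + (z_c − 2020 − 5580 − x)×3.295
The z_c×3.295 term appears on both sides and cancels. Collect the known terms of each column as K = Σ(ρt)_known − 3.295 × (depth of known layers): K_A = 88900.2 − 3.295×32600 = −18516.8; K_B = 16271.28 − 3.295×(2020 + 5580) = −8770.72.
Balance: K_A = K_B − x×(3.295 − 1.023), so x = (K_B − K_A)/(3.295 − 1.023) = 9746.08/2.272 = 4290 m.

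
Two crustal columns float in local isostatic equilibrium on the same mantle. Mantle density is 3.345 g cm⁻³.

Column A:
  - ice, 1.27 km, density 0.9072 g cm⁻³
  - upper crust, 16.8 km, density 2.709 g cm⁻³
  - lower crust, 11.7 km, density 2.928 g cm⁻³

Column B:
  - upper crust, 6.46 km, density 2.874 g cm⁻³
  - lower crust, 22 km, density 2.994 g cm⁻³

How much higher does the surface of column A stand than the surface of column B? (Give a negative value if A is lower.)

For any compensation level in the mantle, the mantle terms cancel and isostasy reduces to e = (Σt_A − Σt_B) − (Σ(ρt)_A − Σ(ρt)_B) / ρ_m.
Σt_A = 29.77 km; Σt_B = 28.46 km; Σ(ρt)_A = 80.920944; Σ(ρt)_B = 84.43404 (in km·g cm⁻³).
e = (29.77 − 28.46) − (80.920944 − 84.43404) / 3.345 = 2.36 km.

2.36 km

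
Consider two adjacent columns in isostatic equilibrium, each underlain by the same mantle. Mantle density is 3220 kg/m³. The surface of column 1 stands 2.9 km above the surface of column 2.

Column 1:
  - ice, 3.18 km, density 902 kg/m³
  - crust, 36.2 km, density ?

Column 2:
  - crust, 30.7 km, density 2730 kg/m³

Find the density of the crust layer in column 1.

2750 kg/m³

Take the compensation level at the base of the deeper column (depth z_c below the surface of column 1) and equate Σ ρ_i t_i down to z_c; mantle fills any gap and the z_c terms cancel.
Column 1: 3.18×902 + 36.2×ρ + (z_c − 39.38)×3220
Column 2: 2.9×0 + 30.7×2730 + (z_c − 2.9 − 30.7)×3220
The z_c×3220 term appears on both sides and cancels. Collect the known terms of each column as K = Σ(ρt)_known − 3220 × (depth of known layers): K_1 = 2868.36 − 3220×39.38 = −123935.24; K_2 = 83811 − 3220×(2.9 + 30.7) = −24381.
Balance: K_1 + 36.2×ρ = K_2, so ρ = (K_2 − K_1)/36.2 = 99554.2/36.2 = 2750 kg/m³.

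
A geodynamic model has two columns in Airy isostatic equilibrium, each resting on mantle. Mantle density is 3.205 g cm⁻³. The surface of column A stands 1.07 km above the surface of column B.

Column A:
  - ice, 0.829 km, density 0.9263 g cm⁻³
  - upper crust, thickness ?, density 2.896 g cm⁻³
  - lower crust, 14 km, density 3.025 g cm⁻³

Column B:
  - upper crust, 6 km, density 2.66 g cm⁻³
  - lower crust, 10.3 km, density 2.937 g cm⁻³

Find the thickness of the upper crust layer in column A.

16.3 km

Take the compensation level at the base of the deeper column (depth z_c below the surface of column A) and equate Σ ρ_i t_i down to z_c; mantle fills any gap and the z_c terms cancel.
Column A: 0.829×0.9263 + x×2.896 + 14×3.025 + (z_c − 14.829 − x)×3.205
Column B: 1.07×0 + 6×2.66 + 10.3×2.937 + (z_c − 1.07 − 16.3)×3.205
The z_c×3.205 term appears on both sides and cancels. Collect the known terms of each column as K = Σ(ρt)_known − 3.205 × (depth of known layers): K_A = 43.1179027 − 3.205×14.829 = −4.4090423; K_B = 46.2111 − 3.205×(1.07 + 16.3) = −9.45975.
Balance: K_A − x×(3.205 − 2.896) = K_B, so x = (K_A − K_B)/(3.205 − 2.896) = 5.05071/0.309 = 16.3 km.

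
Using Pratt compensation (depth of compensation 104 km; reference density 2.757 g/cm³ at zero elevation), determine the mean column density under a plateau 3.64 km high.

2.66 g/cm³

Pratt balance: ρ_ref D = ρ (D + h).
ρ = ρ_ref D/(D + h) = 2.757 × 104 km/(104 km + 3.64 km) = 2.66 g/cm³.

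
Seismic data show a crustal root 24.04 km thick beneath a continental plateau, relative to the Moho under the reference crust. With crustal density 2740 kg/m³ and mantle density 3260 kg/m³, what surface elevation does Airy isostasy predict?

For local isostatic compensation: ρ_c h = (ρ_m − ρ_c) r.
h = r (ρ_m − ρ_c) / ρ_c = 24.04 km × (3260 − 2740) / 2740 = 4.56 km.

4.56 km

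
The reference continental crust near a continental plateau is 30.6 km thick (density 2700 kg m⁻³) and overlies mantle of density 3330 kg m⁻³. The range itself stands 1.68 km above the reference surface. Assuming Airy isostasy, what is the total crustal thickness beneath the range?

Root depth r = h ρ_c / (ρ_m − ρ_c) = 1.68 km × 2700 / 630 = 7.2 km.
Total thickness = T + h + r = 30.6 km + 1.68 km + 7.2 km = 39.5 km.

39.5 km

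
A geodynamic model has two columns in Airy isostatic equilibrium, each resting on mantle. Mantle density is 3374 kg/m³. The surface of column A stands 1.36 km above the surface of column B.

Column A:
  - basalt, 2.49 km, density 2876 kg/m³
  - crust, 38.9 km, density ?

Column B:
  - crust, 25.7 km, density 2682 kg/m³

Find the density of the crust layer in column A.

2830 kg/m³

Take the compensation level at the base of the deeper column (depth z_c below the surface of column A) and equate Σ ρ_i t_i down to z_c; mantle fills any gap and the z_c terms cancel.
Column A: 2.49×2876 + 38.9×ρ + (z_c − 41.39)×3374
Column B: 1.36×0 + 25.7×2682 + (z_c − 1.36 − 25.7)×3374
The z_c×3374 term appears on both sides and cancels. Collect the known terms of each column as K = Σ(ρt)_known − 3374 × (depth of known layers): K_A = 7161.24 − 3374×41.39 = −132488.62; K_B = 68927.4 − 3374×(1.36 + 25.7) = −22373.04.
Balance: K_A + 38.9×ρ = K_B, so ρ = (K_B − K_A)/38.9 = 110116/38.9 = 2830 kg/m³.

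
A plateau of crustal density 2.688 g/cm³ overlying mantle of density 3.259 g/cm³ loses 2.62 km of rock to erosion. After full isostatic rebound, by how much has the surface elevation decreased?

Rebound u = e ρ_c/ρ_m = 2.62 km × 2.688/3.259 = 2.161 km.
Net surface drop = e − u = 2.62 km − 2.161 km = e (ρ_m − ρ_c)/ρ_m = 0.459 km.

0.459 km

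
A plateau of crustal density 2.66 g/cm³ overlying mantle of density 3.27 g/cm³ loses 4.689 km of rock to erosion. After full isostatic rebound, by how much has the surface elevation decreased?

0.875 km

Rebound u = e ρ_c/ρ_m = 4.689 km × 2.66/3.27 = 3.814 km.
Net surface drop = e − u = 4.689 km − 3.814 km = e (ρ_m − ρ_c)/ρ_m = 0.875 km.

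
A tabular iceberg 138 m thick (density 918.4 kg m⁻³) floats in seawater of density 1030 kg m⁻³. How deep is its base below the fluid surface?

Draft d = t ρ_obj/ρ_fluid = 138 m × 918.4/1030 = 123 m.

123 m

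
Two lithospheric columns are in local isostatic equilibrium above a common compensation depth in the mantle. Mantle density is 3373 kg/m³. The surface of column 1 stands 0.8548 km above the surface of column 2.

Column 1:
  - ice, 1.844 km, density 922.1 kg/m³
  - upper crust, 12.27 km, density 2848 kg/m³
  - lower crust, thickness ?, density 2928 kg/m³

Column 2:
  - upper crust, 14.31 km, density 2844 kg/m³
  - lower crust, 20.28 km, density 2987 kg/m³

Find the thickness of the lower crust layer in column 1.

Take the compensation level at the base of the deeper column (depth z_c below the surface of column 1) and equate Σ ρ_i t_i down to z_c; mantle fills any gap and the z_c terms cancel.
Column 1: 1.844×922.1 + 12.27×2848 + x×2928 + (z_c − 14.114 − x)×3373
Column 2: 0.8548×0 + 14.31×2844 + 20.28×2987 + (z_c − 0.8548 − 34.59)×3373
The z_c×3373 term appears on both sides and cancels. Collect the known terms of each column as K = Σ(ρt)_known − 3373 × (depth of known layers): K_1 = 36645.3124 − 3373×14.114 = −10961.2096; K_2 = 101274 − 3373×(0.8548 + 34.59) = −18281.3104.
Balance: K_1 − x×(3373 − 2928) = K_2, so x = (K_1 − K_2)/(3373 − 2928) = 7320.1/445 = 16.4 km.

16.4 km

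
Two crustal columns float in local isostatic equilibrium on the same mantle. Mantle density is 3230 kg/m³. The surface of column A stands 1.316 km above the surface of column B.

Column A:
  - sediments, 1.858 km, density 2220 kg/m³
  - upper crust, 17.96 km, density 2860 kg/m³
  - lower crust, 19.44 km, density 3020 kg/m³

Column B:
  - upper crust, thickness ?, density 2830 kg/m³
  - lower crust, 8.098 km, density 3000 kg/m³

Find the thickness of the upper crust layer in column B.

16.2 km

Take the compensation level at the base of the deeper column (depth z_c below the surface of column A) and equate Σ ρ_i t_i down to z_c; mantle fills any gap and the z_c terms cancel.
Column A: 1.858×2220 + 17.96×2860 + 19.44×3020 + (z_c − 39.258)×3230
Column B: 1.316×0 + x×2830 + 8.098×3000 + (z_c − 1.316 − 8.098 − x)×3230
The z_c×3230 term appears on both sides and cancels. Collect the known terms of each column as K = Σ(ρt)_known − 3230 × (depth of known layers): K_A = 114199.16 − 3230×39.258 = −12604.18; K_B = 24294 − 3230×(1.316 + 8.098) = −6113.22.
Balance: K_A = K_B − x×(3230 − 2830), so x = (K_B − K_A)/(3230 − 2830) = 6490.96/400 = 16.2 km.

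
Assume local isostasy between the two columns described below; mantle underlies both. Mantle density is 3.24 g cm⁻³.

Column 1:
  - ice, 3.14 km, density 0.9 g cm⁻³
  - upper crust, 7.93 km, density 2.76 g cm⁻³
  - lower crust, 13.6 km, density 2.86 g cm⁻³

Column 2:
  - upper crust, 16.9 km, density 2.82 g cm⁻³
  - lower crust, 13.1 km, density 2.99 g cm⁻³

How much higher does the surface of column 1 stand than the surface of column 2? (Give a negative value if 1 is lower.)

1.84 km

For any compensation level in the mantle, the mantle terms cancel and isostasy reduces to e = (Σt_1 − Σt_2) − (Σ(ρt)_1 − Σ(ρt)_2) / ρ_m.
Σt_1 = 24.67 km; Σt_2 = 30 km; Σ(ρt)_1 = 63.6088; Σ(ρt)_2 = 86.827 (in km·g cm⁻³).
e = (24.67 − 30) − (63.6088 − 86.827) / 3.24 = 1.84 km.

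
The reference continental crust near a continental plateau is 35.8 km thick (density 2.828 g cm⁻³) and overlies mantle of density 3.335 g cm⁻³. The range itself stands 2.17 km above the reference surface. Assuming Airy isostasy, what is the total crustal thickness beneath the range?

50.1 km

Root depth r = h ρ_c / (ρ_m − ρ_c) = 2.17 km × 2.828 / 0.507 = 12.1 km.
Total thickness = T + h + r = 35.8 km + 2.17 km + 12.1 km = 50.1 km.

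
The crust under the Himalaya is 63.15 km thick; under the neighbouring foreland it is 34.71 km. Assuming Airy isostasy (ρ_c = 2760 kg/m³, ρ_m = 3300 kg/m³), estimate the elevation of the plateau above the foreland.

4.65 km

Excess crust Δ = 63.15 km − 34.71 km = 28.44 km, split between elevation h and root r with h + r = Δ.
Airy balance ρ_c h = (ρ_m − ρ_c) r gives r = h ρ_c/(ρ_m − ρ_c), so h (1 + ρ_c/(ρ_m − ρ_c)) = Δ, i.e. h = Δ (ρ_m − ρ_c)/ρ_m.
h = 28.44 km × 540/3300 = 4.65 km.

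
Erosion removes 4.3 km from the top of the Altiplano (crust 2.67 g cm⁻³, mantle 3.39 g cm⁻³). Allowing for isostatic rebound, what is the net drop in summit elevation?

Rebound u = e ρ_c/ρ_m = 4.3 km × 2.67/3.39 = 3.387 km.
Net surface drop = e − u = 4.3 km − 3.387 km = e (ρ_m − ρ_c)/ρ_m = 0.913 km.

0.913 km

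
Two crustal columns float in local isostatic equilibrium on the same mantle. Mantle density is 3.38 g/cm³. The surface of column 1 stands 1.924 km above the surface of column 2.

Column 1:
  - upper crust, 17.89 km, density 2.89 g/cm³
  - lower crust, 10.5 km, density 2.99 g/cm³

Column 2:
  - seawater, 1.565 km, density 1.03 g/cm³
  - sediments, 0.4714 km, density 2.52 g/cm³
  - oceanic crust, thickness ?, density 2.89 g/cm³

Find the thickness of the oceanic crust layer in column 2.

4.64 km

Take the compensation level at the base of the deeper column (depth z_c below the surface of column 1) and equate Σ ρ_i t_i down to z_c; mantle fills any gap and the z_c terms cancel.
Column 1: 17.89×2.89 + 10.5×2.99 + (z_c − 28.39)×3.38
Column 2: 1.924×0 + 1.565×1.03 + 0.4714×2.52 + x×2.89 + (z_c − 1.924 − 2.0364 − x)×3.38
The z_c×3.38 term appears on both sides and cancels. Collect the known terms of each column as K = Σ(ρt)_known − 3.38 × (depth of known layers): K_1 = 83.0971 − 3.38×28.39 = −12.8611; K_2 = 2.799878 − 3.38×(1.924 + 2.0364) = −10.586274.
Balance: K_1 = K_2 − x×(3.38 − 2.89), so x = (K_2 − K_1)/(3.38 − 2.89) = 2.27483/0.49 = 4.64 km.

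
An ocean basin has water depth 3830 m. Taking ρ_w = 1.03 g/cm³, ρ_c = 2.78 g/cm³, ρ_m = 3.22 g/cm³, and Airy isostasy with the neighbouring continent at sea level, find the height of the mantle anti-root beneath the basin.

15200 m

Balancing pressure at the compensation depth: replacing crust with seawater at the top is compensated by replacing crust with mantle at the base: d (ρ_c − ρ_w) = a (ρ_m − ρ_c).
a = d (ρ_c − ρ_w)/(ρ_m − ρ_c) = 3830 m × 1.75/0.44 = 15200 m.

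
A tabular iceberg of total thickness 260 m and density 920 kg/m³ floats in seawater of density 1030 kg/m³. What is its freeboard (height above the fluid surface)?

Floating equilibrium: submerged depth d = t ρ_obj/ρ_fluid = 260 m × 920/1030 = 232.2 m.
Freeboard = t − d = 260 m − 232.2 m = 27.8 m.

27.8 m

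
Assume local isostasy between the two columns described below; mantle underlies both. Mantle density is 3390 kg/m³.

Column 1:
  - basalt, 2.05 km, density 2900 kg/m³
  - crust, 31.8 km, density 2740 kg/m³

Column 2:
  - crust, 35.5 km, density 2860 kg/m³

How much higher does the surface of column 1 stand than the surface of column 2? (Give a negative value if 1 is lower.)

0.844 km

For any compensation level in the mantle, the mantle terms cancel and isostasy reduces to e = (Σt_1 − Σt_2) − (Σ(ρt)_1 − Σ(ρt)_2) / ρ_m.
Σt_1 = 33.85 km; Σt_2 = 35.5 km; Σ(ρt)_1 = 93077; Σ(ρt)_2 = 101530 (in km·kg/m³).
e = (33.85 − 35.5) − (93077 − 101530) / 3390 = 0.844 km.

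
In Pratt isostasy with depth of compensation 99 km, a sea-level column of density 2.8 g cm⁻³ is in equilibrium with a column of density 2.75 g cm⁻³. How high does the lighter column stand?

1.8 km

ρ_ref D = ρ (D + h) → h = D (ρ_ref − ρ)/ρ.
h = 99 km × (2.8 − 2.75)/2.75 = 1.8 km.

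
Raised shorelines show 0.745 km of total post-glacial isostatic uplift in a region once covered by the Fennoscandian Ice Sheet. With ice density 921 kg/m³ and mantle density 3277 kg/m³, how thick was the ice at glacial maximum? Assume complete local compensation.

2.65 km

u = t ρ_ice/ρ_m → t = u ρ_m/ρ_ice = 0.745 km × 3277/921 = 2.65 km.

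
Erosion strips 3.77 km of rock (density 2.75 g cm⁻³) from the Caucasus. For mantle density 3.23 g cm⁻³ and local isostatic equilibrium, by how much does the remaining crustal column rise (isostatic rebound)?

Unloading: uplift u = e ρ_c/ρ_m = 3.77 km × 2.75/3.23 = 3.21 km.

3.21 km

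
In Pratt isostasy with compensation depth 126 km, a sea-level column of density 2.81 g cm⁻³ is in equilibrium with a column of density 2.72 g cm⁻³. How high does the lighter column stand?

4.17 km

ρ_ref D = ρ (D + h) → h = D (ρ_ref − ρ)/ρ.
h = 126 km × (2.81 − 2.72)/2.72 = 4.17 km.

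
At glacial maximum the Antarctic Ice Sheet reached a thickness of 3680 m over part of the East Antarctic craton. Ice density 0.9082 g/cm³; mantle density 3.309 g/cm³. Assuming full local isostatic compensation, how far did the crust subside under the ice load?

1010 m

By Archimedes' principle applied to the lithosphere: the ice load ρ_ice t is balanced by mantle displaced below, ρ_m s.
s = t ρ_ice / ρ_m = 3680 m × 0.9082/3.309 = 1010 m.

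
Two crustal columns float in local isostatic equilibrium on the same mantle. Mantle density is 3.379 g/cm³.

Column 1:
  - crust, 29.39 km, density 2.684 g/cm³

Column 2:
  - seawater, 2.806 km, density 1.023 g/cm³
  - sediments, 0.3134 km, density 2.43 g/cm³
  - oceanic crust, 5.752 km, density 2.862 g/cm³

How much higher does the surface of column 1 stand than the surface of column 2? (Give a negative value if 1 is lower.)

For any compensation level in the mantle, the mantle terms cancel and isostasy reduces to e = (Σt_1 − Σt_2) − (Σ(ρt)_1 − Σ(ρt)_2) / ρ_m.
Σt_1 = 29.39 km; Σt_2 = 8.8714 km; Σ(ρt)_1 = 78.88276; Σ(ρt)_2 = 20.094324 (in km·g/cm³).
e = (29.39 − 8.8714) − (78.88276 − 20.094324) / 3.379 = 3.12 km.

3.12 km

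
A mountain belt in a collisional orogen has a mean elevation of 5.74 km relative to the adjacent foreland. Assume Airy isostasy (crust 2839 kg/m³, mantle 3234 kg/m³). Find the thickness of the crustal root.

Equating mass per unit area of the two columns: the weight of the topography is balanced by the buoyancy of the root, ρ_c h = (ρ_m − ρ_c) r.
r = h · ρ_c / (ρ_m − ρ_c) = 5.74 km × 2839 / (3234 − 2839) = 41.3 km.

41.3 km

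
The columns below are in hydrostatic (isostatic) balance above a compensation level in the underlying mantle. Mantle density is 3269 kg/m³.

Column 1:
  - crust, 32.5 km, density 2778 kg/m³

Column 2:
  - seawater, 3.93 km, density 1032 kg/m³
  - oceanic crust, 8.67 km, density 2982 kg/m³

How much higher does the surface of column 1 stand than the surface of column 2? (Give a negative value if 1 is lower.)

For any compensation level in the mantle, the mantle terms cancel and isostasy reduces to e = (Σt_1 − Σt_2) − (Σ(ρt)_1 − Σ(ρt)_2) / ρ_m.
Σt_1 = 32.5 km; Σt_2 = 12.6 km; Σ(ρt)_1 = 90285; Σ(ρt)_2 = 29909.7 (in km·kg/m³).
e = (32.5 − 12.6) − (90285 − 29909.7) / 3269 = 1.43 km.

1.43 km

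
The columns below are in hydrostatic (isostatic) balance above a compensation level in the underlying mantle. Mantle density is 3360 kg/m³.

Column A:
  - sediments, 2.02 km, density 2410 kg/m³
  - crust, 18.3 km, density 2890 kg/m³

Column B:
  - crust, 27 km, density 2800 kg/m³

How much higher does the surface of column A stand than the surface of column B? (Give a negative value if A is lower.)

For any compensation level in the mantle, the mantle terms cancel and isostasy reduces to e = (Σt_A − Σt_B) − (Σ(ρt)_A − Σ(ρt)_B) / ρ_m.
Σt_A = 20.32 km; Σt_B = 27 km; Σ(ρt)_A = 57755.2; Σ(ρt)_B = 75600 (in km·kg/m³).
e = (20.32 − 27) − (57755.2 − 75600) / 3360 = −1.37 km.

−1.37 km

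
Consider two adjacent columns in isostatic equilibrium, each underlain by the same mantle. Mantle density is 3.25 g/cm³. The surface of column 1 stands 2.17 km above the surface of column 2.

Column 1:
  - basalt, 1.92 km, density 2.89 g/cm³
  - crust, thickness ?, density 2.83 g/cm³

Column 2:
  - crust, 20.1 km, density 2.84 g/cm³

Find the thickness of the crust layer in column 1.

Take the compensation level at the base of the deeper column (depth z_c below the surface of column 1) and equate Σ ρ_i t_i down to z_c; mantle fills any gap and the z_c terms cancel.
Column 1: 1.92×2.89 + x×2.83 + (z_c − 1.92 − x)×3.25
Column 2: 2.17×0 + 20.1×2.84 + (z_c − 2.17 − 20.1)×3.25
The z_c×3.25 term appears on both sides and cancels. Collect the known terms of each column as K = Σ(ρt)_known − 3.25 × (depth of known layers): K_1 = 5.5488 − 3.25×1.92 = −0.6912; K_2 = 57.084 − 3.25×(2.17 + 20.1) = −15.2935.
Balance: K_1 − x×(3.25 − 2.83) = K_2, so x = (K_1 − K_2)/(3.25 − 2.83) = 14.6023/0.42 = 34.8 km.

34.8 km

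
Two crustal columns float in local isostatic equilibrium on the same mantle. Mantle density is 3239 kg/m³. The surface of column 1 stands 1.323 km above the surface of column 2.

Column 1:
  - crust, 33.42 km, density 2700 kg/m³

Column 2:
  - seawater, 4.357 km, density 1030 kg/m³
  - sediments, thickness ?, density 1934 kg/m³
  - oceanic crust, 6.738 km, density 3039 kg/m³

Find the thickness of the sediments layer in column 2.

Take the compensation level at the base of the deeper column (depth z_c below the surface of column 1) and equate Σ ρ_i t_i down to z_c; mantle fills any gap and the z_c terms cancel.
Column 1: 33.42×2700 + (z_c − 33.42)×3239
Column 2: 1.323×0 + 4.357×1030 + x×1934 + 6.738×3039 + (z_c − 1.323 − 11.095 − x)×3239
The z_c×3239 term appears on both sides and cancels. Collect the known terms of each column as K = Σ(ρt)_known − 3239 × (depth of known layers): K_1 = 90234 − 3239×33.42 = −18013.38; K_2 = 24964.492 − 3239×(1.323 + 11.095) = −15257.41.
Balance: K_1 = K_2 − x×(3239 − 1934), so x = (K_2 − K_1)/(3239 − 1934) = 2755.97/1305 = 2.11 km.

2.11 km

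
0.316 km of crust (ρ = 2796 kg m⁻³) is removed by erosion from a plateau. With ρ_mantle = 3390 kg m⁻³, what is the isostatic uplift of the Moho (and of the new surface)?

0.261 km

Unloading: uplift u = e ρ_c/ρ_m = 0.316 km × 2796/3390 = 0.261 km.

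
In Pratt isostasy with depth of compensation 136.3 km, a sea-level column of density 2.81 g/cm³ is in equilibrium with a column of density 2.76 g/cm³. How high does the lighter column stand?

2.47 km

ρ_ref D = ρ (D + h) → h = D (ρ_ref − ρ)/ρ.
h = 136.3 km × (2.81 − 2.76)/2.76 = 2.47 km.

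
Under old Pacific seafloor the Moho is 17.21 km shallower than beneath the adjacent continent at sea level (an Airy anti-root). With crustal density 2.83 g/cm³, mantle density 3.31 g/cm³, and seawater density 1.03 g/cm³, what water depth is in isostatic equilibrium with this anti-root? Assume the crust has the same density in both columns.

Replacing a thickness d of crust by seawater at the top must be balanced by replacing crust with mantle at the base: d (ρ_c − ρ_w) = a (ρ_m − ρ_c).
d = a (ρ_m − ρ_c)/(ρ_c − ρ_w) = 17.21 km × 0.48/1.8 = 4.59 km.

4.59 km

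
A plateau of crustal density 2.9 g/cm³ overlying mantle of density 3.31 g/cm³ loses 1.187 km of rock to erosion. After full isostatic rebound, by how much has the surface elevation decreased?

0.147 km

Rebound u = e ρ_c/ρ_m = 1.187 km × 2.9/3.31 = 1.04 km.
Net surface drop = e − u = 1.187 km − 1.04 km = e (ρ_m − ρ_c)/ρ_m = 0.147 km.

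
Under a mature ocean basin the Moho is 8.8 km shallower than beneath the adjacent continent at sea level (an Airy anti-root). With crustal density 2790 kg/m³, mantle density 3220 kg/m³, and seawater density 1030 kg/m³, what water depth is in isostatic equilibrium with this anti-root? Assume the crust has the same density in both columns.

2.15 km

Replacing a thickness d of crust by seawater at the top must be balanced by replacing crust with mantle at the base: d (ρ_c − ρ_w) = a (ρ_m − ρ_c).
d = a (ρ_m − ρ_c)/(ρ_c − ρ_w) = 8.8 km × 430/1760 = 2.15 km.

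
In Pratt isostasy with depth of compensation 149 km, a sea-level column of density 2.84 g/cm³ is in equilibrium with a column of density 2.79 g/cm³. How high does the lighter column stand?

2.67 km

ρ_ref D = ρ (D + h) → h = D (ρ_ref − ρ)/ρ.
h = 149 km × (2.84 − 2.79)/2.79 = 2.67 km.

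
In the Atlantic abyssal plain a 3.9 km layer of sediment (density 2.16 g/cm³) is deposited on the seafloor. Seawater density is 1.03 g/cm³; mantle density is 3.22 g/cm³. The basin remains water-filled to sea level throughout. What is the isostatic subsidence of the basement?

2.01 km

Submarine loading: the sediment displaces seawater, and the subsidence is in turn flooded, so s (ρ_m − ρ_w) = t (ρ_sed − ρ_w).
s = 3.9 km × (2.16 − 1.03) / (3.22 − 1.03) = 2.01 km.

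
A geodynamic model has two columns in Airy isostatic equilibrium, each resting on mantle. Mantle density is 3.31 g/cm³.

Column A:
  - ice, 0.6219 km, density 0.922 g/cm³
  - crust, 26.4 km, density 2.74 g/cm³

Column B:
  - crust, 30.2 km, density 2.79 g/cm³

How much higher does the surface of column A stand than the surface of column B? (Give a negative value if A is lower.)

0.25 km

For any compensation level in the mantle, the mantle terms cancel and isostasy reduces to e = (Σt_A − Σt_B) − (Σ(ρt)_A − Σ(ρt)_B) / ρ_m.
Σt_A = 27.0219 km; Σt_B = 30.2 km; Σ(ρt)_A = 72.9093918; Σ(ρt)_B = 84.258 (in km·g/cm³).
e = (27.0219 − 30.2) − (72.9093918 − 84.258) / 3.31 = 0.25 km.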